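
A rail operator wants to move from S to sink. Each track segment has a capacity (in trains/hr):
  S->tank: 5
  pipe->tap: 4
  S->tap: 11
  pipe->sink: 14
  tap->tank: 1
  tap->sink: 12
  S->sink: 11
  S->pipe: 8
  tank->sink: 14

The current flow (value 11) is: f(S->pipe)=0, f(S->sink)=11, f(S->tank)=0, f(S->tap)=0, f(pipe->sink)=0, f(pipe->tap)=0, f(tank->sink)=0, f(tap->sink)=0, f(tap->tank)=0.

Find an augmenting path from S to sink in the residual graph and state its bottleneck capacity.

Residual along S->pipe->sink: S->pipe: 8, pipe->sink: 14.
Bottleneck = min = 8.

S->pipe->sink, bottleneck 8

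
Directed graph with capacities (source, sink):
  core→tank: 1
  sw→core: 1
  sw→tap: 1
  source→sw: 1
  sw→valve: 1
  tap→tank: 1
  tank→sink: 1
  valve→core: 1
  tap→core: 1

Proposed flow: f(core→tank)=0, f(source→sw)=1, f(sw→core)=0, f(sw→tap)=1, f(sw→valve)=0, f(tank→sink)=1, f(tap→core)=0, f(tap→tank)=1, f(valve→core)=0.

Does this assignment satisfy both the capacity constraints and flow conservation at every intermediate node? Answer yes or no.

Every edge has 0 ≤ f(e) ≤ cap(e).
At each intermediate node, inflow equals outflow.

Yes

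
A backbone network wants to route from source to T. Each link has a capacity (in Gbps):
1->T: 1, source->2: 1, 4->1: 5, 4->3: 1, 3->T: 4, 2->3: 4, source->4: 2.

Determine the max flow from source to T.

Augment source->4->1->T: bottleneck 1. Total 1.
Augment source->4->3->T: bottleneck 1. Total 2.
Augment source->2->3->T: bottleneck 1. Total 3.
No augmenting path remains in the residual graph.

3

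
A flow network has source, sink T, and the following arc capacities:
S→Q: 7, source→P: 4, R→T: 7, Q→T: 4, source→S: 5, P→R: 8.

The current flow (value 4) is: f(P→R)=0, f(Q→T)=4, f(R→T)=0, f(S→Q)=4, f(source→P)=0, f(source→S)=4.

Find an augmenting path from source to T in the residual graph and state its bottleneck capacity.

source→P→R→T, bottleneck 4

Residual along source→P→R→T: source→P: 4, P→R: 8, R→T: 7.
Bottleneck = min = 4.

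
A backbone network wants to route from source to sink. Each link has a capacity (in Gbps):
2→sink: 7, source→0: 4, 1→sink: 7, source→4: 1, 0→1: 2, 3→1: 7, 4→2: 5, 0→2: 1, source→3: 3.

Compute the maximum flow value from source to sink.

7

Augment source→3→1→sink: bottleneck 3. Total 3.
Augment source→0→1→sink: bottleneck 2. Total 5.
Augment source→0→2→sink: bottleneck 1. Total 6.
Augment source→4→2→sink: bottleneck 1. Total 7.
No augmenting path remains in the residual graph.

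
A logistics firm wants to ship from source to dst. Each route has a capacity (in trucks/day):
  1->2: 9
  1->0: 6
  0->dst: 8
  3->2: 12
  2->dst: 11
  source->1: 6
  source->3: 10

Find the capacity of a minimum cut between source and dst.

16

Max flow = 16 (via 3 augmenting paths).
In the residual at optimum, the set reachable from source is {source}.
Cut edges: source->3 (cap 10), source->1 (cap 6). Sum = 16.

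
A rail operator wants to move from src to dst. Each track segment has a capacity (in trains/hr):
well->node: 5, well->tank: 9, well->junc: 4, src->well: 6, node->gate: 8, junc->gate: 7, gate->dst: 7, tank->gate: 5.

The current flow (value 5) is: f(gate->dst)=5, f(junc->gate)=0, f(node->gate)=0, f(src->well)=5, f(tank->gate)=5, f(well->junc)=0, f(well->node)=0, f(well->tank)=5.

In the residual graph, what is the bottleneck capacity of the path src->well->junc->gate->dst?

1

Residual capacities along the path: src->well: 1, well->junc: 4, junc->gate: 7, gate->dst: 2.
Minimum is 1.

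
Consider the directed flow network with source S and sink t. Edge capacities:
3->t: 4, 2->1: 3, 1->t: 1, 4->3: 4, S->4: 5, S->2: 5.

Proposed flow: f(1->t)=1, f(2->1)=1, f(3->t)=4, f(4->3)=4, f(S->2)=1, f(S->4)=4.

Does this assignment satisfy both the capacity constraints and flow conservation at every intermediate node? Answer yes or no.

Every edge has 0 ≤ f(e) ≤ cap(e).
At each intermediate node, inflow equals outflow.

Yes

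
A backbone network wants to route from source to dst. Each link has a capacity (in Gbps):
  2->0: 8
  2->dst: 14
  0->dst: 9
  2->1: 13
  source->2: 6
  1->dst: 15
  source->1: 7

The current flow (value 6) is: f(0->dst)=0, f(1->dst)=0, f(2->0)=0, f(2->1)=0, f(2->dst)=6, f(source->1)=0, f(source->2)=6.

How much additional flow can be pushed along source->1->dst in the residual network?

Residual capacities along the path: source->1: 7, 1->dst: 15.
Minimum is 7.

7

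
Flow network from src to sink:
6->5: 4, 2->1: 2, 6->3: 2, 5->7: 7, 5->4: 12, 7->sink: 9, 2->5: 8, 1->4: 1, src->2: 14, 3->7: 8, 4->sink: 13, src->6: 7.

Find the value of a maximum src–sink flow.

Augment src->2->1->4->sink: bottleneck 1. Total 1.
Augment src->2->5->4->sink: bottleneck 8. Total 9.
Augment src->6->5->4->sink: bottleneck 4. Total 13.
Augment src->6->3->7->sink: bottleneck 2. Total 15.
No augmenting path remains in the residual graph.

15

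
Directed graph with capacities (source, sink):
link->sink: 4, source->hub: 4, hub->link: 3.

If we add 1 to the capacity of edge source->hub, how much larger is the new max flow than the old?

Original max flow = 3.
Edge source->hub does not cross the min cut (source side {hub, source}), so extra capacity there cannot help.
New max flow = 3. Increase = 0.

0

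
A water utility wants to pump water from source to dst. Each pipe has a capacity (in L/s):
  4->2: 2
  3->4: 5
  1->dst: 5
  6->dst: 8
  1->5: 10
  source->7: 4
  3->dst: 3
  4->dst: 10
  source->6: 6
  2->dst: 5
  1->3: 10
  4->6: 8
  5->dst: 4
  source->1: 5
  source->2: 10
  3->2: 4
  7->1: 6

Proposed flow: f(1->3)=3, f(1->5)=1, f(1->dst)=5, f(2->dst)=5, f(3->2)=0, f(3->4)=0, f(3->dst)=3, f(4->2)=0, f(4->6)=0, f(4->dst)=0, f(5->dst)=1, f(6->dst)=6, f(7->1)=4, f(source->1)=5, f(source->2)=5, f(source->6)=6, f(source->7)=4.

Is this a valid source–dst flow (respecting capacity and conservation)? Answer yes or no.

Yes

Every edge has 0 ≤ f(e) ≤ cap(e).
At each intermediate node, inflow equals outflow.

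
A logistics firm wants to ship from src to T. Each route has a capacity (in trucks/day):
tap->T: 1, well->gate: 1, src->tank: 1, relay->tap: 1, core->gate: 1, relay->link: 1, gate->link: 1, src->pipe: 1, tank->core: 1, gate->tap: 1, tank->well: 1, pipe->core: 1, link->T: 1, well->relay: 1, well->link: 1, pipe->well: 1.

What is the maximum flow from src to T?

Augment src->pipe->well->link->T: bottleneck 1. Total 1.
Augment src->tank->well->gate->tap->T: bottleneck 1. Total 2.
No augmenting path remains in the residual graph.

2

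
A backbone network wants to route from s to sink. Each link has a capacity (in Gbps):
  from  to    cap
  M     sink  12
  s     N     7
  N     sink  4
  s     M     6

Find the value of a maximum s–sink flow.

Augment s->N->sink: bottleneck 4. Total 4.
Augment s->M->sink: bottleneck 6. Total 10.
No augmenting path remains in the residual graph.

10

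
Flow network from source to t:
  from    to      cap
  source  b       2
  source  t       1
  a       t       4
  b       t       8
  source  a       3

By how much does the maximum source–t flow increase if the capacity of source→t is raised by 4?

4

Original max flow = 6.
After raising cap(source→t), augmenting paths through that edge carry 4 more units.
New max flow = 10. Increase = 4.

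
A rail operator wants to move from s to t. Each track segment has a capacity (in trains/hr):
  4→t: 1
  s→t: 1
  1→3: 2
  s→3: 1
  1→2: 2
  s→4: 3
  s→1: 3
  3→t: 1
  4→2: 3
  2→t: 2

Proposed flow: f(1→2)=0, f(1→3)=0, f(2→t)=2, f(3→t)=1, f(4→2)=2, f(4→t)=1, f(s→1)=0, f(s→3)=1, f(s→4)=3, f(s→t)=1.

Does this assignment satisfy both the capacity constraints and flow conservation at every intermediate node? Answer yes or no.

Yes

Every edge has 0 ≤ f(e) ≤ cap(e).
At each intermediate node, inflow equals outflow.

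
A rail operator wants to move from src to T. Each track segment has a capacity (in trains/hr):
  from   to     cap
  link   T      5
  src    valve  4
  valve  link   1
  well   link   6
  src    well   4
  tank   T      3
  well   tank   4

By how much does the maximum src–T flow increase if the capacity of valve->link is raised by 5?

Original max flow = 5.
After raising cap(valve->link), augmenting paths through that edge carry 3 more units.
New max flow = 8. Increase = 3.

3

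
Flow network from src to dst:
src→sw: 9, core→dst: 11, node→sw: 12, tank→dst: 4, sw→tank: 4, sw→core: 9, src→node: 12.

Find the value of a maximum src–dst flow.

13

Augment src→sw→core→dst: bottleneck 9. Total 9.
Augment src→node→sw→tank→dst: bottleneck 4. Total 13.
No augmenting path remains in the residual graph.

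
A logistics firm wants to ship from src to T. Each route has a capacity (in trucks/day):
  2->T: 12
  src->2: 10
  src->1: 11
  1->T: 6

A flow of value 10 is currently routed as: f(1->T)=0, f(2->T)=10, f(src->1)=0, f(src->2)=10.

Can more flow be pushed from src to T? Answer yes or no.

Yes

Residual path src->1->T has bottleneck 6 > 0.
Pushing 6 along it raises the flow to 16, so the given flow is not maximum.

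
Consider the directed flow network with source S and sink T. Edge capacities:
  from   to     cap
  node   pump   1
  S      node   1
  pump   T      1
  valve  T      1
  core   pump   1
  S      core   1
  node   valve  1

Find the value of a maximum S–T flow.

Augment S->node->valve->T: bottleneck 1. Total 1.
Augment S->core->pump->T: bottleneck 1. Total 2.
No augmenting path remains in the residual graph.

2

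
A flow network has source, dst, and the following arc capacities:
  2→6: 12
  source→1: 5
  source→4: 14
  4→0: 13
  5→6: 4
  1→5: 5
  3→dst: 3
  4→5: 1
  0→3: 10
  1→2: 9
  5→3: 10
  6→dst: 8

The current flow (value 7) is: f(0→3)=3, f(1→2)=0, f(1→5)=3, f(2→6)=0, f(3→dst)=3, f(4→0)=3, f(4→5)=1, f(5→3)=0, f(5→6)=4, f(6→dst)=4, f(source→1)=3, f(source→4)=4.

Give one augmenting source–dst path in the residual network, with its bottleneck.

source→1→2→6→dst, bottleneck 2

Residual along source→1→2→6→dst: source→1: 2, 1→2: 9, 2→6: 12, 6→dst: 4.
Bottleneck = min = 2.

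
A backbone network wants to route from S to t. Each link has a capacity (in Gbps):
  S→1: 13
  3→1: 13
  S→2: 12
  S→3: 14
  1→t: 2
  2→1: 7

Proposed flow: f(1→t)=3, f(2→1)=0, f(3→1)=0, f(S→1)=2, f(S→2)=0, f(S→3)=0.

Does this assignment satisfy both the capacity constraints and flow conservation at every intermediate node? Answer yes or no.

No

Capacity violated on 1→t: flow 3 > capacity 2.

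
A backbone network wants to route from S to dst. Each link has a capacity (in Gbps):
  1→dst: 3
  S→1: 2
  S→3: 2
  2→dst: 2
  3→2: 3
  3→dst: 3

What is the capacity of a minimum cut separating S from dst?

4

Max flow = 4 (via 2 augmenting paths).
In the residual at optimum, the set reachable from S is {S}.
Cut edges: S→1 (cap 2), S→3 (cap 2). Sum = 4.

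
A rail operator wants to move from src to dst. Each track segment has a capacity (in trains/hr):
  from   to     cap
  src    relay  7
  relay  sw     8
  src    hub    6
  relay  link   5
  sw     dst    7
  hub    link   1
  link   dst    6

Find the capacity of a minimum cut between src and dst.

8

Max flow = 8 (via 3 augmenting paths).
In the residual at optimum, the set reachable from src is {hub, src}.
Cut edges: src→relay (cap 7), hub→link (cap 1). Sum = 8.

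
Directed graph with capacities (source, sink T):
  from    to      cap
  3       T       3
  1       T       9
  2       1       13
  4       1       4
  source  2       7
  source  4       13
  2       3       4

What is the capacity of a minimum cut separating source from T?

Max flow = 11 (via 3 augmenting paths).
In the residual at optimum, the set reachable from source is {4, source}.
Cut edges: source→2 (cap 7), 4→1 (cap 4). Sum = 11.

11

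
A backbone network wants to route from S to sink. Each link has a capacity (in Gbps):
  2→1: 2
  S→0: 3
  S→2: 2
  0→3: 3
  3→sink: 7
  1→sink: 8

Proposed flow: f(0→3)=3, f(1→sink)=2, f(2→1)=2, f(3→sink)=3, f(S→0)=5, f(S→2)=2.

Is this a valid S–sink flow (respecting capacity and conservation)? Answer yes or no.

Capacity violated on S→0: flow 5 > capacity 3.

No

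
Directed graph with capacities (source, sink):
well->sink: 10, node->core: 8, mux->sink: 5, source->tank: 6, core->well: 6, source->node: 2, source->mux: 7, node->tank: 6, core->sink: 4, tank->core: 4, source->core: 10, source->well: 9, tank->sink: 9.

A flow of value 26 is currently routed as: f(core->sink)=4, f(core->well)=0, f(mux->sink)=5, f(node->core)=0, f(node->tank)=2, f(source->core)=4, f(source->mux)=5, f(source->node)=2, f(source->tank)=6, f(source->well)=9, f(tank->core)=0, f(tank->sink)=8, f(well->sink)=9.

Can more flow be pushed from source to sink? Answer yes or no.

Yes

Residual path source->core->well->sink has bottleneck 1 > 0.
Pushing 1 along it raises the flow to 27, so the given flow is not maximum.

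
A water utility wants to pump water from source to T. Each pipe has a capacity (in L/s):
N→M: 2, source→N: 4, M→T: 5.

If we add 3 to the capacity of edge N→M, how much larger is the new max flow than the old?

2

Original max flow = 2.
After raising cap(N→M), augmenting paths through that edge carry 2 more units.
New max flow = 4. Increase = 2.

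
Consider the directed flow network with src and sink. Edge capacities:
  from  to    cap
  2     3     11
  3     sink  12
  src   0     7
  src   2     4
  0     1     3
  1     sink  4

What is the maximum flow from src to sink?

Augment src->0->1->sink: bottleneck 3. Total 3.
Augment src->2->3->sink: bottleneck 4. Total 7.
No augmenting path remains in the residual graph.

7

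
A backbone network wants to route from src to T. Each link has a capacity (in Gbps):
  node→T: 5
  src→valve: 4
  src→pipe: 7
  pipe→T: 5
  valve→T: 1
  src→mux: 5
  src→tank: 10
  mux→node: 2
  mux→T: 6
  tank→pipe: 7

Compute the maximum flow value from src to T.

11

Augment src→valve→T: bottleneck 1. Total 1.
Augment src→mux→T: bottleneck 5. Total 6.
Augment src→pipe→T: bottleneck 5. Total 11.
No augmenting path remains in the residual graph.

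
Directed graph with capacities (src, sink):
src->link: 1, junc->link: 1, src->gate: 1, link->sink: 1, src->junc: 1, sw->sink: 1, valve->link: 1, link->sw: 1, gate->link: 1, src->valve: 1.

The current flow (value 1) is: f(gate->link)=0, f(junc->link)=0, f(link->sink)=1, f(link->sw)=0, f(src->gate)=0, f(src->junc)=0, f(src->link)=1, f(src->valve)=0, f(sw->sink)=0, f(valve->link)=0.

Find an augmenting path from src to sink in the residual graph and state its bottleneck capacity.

src->junc->link->sw->sink, bottleneck 1

Residual along src->junc->link->sw->sink: src->junc: 1, junc->link: 1, link->sw: 1, sw->sink: 1.
Bottleneck = min = 1.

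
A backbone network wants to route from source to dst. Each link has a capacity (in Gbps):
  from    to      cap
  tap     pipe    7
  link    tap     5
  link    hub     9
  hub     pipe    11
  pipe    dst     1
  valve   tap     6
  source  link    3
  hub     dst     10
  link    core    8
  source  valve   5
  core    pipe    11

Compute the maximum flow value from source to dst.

Augment source→link→hub→dst: bottleneck 3. Total 3.
Augment source→valve→tap→pipe→dst: bottleneck 1. Total 4.
No augmenting path remains in the residual graph.

4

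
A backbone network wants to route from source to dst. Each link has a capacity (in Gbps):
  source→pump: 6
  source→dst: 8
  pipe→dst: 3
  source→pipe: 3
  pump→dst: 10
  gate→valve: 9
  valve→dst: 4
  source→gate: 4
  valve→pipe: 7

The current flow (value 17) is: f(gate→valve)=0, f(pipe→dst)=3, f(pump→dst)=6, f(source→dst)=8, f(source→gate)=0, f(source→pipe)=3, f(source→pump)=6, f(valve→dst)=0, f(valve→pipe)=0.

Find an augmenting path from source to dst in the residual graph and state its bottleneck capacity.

source→gate→valve→dst, bottleneck 4

Residual along source→gate→valve→dst: source→gate: 4, gate→valve: 9, valve→dst: 4.
Bottleneck = min = 4.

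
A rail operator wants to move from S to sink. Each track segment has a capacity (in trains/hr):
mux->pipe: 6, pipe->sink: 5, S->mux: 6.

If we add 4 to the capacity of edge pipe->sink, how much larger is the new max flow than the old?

Original max flow = 5.
After raising cap(pipe->sink), augmenting paths through that edge carry 1 more unit.
New max flow = 6. Increase = 1.

1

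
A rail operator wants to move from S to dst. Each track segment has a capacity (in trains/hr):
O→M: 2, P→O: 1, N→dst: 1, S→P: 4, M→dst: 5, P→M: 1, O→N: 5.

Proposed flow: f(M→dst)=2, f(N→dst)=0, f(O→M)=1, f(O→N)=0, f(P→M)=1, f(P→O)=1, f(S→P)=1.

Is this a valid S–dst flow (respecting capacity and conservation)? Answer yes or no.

No

Conservation fails at P: inflow 1 ≠ outflow 2.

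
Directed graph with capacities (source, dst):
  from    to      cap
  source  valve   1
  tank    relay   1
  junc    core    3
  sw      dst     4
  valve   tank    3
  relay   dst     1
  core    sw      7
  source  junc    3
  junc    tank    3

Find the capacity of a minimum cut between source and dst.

4

Max flow = 4 (via 2 augmenting paths).
In the residual at optimum, the set reachable from source is {source}.
Cut edges: source->valve (cap 1), source->junc (cap 3). Sum = 4.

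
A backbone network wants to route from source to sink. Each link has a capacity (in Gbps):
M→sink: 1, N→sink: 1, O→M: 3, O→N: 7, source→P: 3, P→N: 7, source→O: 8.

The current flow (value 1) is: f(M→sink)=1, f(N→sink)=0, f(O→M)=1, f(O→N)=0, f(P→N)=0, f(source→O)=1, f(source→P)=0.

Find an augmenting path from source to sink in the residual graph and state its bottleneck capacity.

Residual along source→O→N→sink: source→O: 7, O→N: 7, N→sink: 1.
Bottleneck = min = 1.

source→O→N→sink, bottleneck 1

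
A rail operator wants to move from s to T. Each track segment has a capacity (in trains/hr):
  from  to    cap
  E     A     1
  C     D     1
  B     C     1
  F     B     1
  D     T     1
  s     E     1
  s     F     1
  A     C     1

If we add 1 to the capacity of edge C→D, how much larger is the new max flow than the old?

Original max flow = 1.
Even with extra capacity on C→D, another cut of capacity 1 remains binding.
New max flow = 1. Increase = 0.

0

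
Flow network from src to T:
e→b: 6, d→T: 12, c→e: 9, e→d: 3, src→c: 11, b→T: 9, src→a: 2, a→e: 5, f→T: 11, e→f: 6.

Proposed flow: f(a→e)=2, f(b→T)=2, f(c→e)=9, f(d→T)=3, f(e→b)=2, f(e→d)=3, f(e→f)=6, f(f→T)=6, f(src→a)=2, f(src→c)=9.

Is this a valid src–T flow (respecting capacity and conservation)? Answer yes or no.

Yes

Every edge has 0 ≤ f(e) ≤ cap(e).
At each intermediate node, inflow equals outflow.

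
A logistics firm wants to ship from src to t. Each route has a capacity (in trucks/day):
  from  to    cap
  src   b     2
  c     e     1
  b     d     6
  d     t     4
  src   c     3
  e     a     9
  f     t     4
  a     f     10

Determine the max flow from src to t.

3

Augment src→b→d→t: bottleneck 2. Total 2.
Augment src→c→e→a→f→t: bottleneck 1. Total 3.
No augmenting path remains in the residual graph.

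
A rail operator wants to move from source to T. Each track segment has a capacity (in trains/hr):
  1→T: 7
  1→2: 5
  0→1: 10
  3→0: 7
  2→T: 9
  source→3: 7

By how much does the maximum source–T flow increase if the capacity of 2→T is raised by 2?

0

Original max flow = 7.
Edge 2→T does not cross the min cut (source side {source}), so extra capacity there cannot help.
New max flow = 7. Increase = 0.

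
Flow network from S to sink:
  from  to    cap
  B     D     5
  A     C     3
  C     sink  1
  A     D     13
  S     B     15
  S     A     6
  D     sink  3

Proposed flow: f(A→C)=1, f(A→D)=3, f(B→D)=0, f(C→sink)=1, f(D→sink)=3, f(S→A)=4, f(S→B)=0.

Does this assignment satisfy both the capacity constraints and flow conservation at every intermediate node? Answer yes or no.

Yes

Every edge has 0 ≤ f(e) ≤ cap(e).
At each intermediate node, inflow equals outflow.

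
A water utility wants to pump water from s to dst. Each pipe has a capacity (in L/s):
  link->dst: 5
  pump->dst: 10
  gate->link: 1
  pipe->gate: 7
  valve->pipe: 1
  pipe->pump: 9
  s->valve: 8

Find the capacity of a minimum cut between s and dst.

1

Max flow = 1 (via 1 augmenting path).
In the residual at optimum, the set reachable from s is {s, valve}.
Cut edges: valve->pipe (cap 1). Sum = 1.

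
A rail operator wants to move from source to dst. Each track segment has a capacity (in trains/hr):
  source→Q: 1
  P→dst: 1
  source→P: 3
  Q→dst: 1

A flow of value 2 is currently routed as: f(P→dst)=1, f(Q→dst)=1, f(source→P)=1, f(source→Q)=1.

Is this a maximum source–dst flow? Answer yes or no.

Residual reachable from source: {P, source}; dst is not reachable.
Saturated cut: source→Q, P→dst with total capacity 2 = current flow value. Flow is maximum.

Yes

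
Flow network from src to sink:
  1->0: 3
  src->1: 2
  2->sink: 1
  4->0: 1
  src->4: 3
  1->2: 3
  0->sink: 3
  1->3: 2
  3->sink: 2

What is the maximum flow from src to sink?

Augment src->1->0->sink: bottleneck 2. Total 2.
Augment src->4->0->sink: bottleneck 1. Total 3.
No augmenting path remains in the residual graph.

3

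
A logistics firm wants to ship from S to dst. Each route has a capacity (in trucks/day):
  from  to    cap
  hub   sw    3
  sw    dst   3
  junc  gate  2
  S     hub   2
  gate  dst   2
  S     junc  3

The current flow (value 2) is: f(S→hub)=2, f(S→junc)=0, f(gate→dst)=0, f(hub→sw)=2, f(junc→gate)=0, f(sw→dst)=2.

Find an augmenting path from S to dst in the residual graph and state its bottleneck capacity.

Residual along S→junc→gate→dst: S→junc: 3, junc→gate: 2, gate→dst: 2.
Bottleneck = min = 2.

S→junc→gate→dst, bottleneck 2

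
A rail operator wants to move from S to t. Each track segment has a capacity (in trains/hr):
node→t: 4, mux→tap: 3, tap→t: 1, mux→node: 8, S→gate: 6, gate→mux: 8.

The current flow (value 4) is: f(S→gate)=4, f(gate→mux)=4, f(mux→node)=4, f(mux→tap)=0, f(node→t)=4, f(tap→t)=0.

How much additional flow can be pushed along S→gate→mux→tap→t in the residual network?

1

Residual capacities along the path: S→gate: 2, gate→mux: 4, mux→tap: 3, tap→t: 1.
Minimum is 1.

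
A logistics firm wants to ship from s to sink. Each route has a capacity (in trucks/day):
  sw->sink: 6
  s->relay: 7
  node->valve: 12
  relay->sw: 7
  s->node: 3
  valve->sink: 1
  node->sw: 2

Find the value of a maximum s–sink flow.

7

Augment s->relay->sw->sink: bottleneck 6. Total 6.
Augment s->node->valve->sink: bottleneck 1. Total 7.
No augmenting path remains in the residual graph.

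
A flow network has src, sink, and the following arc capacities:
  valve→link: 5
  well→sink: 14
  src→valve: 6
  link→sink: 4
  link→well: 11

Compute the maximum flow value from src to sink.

Augment src→valve→link→sink: bottleneck 4. Total 4.
Augment src→valve→link→well→sink: bottleneck 1. Total 5.
No augmenting path remains in the residual graph.

5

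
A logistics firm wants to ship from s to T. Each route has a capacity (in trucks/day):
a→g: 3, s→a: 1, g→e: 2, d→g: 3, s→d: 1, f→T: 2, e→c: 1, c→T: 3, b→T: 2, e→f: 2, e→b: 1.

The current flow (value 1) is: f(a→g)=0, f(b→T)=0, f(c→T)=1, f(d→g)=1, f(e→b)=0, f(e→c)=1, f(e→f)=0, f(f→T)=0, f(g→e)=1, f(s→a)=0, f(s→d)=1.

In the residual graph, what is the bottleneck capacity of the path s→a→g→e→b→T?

1

Residual capacities along the path: s→a: 1, a→g: 3, g→e: 1, e→b: 1, b→T: 2.
Minimum is 1.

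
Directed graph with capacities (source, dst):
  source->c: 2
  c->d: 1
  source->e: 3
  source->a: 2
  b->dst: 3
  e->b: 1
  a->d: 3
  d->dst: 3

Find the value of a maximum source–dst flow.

Augment source->e->b->dst: bottleneck 1. Total 1.
Augment source->c->d->dst: bottleneck 1. Total 2.
Augment source->a->d->dst: bottleneck 2. Total 4.
No augmenting path remains in the residual graph.

4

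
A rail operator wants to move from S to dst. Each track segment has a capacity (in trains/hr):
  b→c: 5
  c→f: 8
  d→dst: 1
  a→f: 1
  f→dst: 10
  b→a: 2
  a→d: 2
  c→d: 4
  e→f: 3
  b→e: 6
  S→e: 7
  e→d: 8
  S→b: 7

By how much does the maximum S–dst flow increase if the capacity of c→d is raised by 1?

Original max flow = 10.
Edge c→d does not cross the min cut (source side {S, a, b, d, e}), so extra capacity there cannot help.
New max flow = 10. Increase = 0.

0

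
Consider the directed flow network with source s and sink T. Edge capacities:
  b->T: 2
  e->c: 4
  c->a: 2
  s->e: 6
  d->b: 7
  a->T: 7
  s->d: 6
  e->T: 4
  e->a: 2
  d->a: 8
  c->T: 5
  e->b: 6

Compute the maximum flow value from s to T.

12

Augment s->e->T: bottleneck 4. Total 4.
Augment s->d->b->T: bottleneck 2. Total 6.
Augment s->d->a->T: bottleneck 4. Total 10.
Augment s->e->c->T: bottleneck 2. Total 12.
No augmenting path remains in the residual graph.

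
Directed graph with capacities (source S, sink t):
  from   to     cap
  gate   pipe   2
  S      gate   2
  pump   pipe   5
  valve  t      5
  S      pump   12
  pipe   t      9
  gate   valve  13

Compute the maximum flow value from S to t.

7

Augment S→gate→valve→t: bottleneck 2. Total 2.
Augment S→pump→pipe→t: bottleneck 5. Total 7.
No augmenting path remains in the residual graph.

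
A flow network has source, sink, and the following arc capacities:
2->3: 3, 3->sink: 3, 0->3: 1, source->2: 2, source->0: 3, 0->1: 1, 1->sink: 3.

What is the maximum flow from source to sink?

Augment source->2->3->sink: bottleneck 2. Total 2.
Augment source->0->3->sink: bottleneck 1. Total 3.
Augment source->0->1->sink: bottleneck 1. Total 4.
No augmenting path remains in the residual graph.

4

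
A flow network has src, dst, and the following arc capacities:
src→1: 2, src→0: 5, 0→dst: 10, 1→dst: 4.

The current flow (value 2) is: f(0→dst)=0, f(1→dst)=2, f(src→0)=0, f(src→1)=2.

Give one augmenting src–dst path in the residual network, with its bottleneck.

Residual along src→0→dst: src→0: 5, 0→dst: 10.
Bottleneck = min = 5.

src→0→dst, bottleneck 5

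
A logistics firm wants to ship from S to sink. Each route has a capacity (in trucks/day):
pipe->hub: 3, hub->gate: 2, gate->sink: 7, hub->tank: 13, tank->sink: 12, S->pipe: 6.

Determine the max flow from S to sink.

3

Augment S->pipe->hub->gate->sink: bottleneck 2. Total 2.
Augment S->pipe->hub->tank->sink: bottleneck 1. Total 3.
No augmenting path remains in the residual graph.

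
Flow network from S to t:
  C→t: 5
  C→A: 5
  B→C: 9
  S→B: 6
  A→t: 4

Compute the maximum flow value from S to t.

6

Augment S→B→C→t: bottleneck 5. Total 5.
Augment S→B→C→A→t: bottleneck 1. Total 6.
No augmenting path remains in the residual graph.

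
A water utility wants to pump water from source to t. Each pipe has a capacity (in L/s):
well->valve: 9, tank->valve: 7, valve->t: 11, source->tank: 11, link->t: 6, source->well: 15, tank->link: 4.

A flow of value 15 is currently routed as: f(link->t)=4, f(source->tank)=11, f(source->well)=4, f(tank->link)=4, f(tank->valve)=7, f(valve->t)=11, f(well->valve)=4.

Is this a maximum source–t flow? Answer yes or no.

Residual reachable from source: {source, tank, valve, well}; t is not reachable.
Saturated cut: tank->link, valve->t with total capacity 15 = current flow value. Flow is maximum.

Yes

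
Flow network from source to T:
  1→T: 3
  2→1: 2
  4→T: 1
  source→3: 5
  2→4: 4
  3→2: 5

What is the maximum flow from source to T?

Augment source→3→2→4→T: bottleneck 1. Total 1.
Augment source→3→2→1→T: bottleneck 2. Total 3.
No augmenting path remains in the residual graph.

3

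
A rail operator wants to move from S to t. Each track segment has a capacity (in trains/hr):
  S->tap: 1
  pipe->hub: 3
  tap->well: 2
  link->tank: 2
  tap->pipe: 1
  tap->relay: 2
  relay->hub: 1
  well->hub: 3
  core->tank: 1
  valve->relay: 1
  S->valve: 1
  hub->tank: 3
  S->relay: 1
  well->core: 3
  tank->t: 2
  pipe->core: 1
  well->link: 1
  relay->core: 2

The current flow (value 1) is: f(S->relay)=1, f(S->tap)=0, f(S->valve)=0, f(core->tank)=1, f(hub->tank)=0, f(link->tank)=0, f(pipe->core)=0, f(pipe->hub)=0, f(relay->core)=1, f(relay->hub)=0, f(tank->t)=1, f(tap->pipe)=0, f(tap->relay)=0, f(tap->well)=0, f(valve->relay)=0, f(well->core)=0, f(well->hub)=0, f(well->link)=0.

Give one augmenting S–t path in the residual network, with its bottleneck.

Residual along S->tap->pipe->hub->tank->t: S->tap: 1, tap->pipe: 1, pipe->hub: 3, hub->tank: 3, tank->t: 1.
Bottleneck = min = 1.

S->tap->pipe->hub->tank->t, bottleneck 1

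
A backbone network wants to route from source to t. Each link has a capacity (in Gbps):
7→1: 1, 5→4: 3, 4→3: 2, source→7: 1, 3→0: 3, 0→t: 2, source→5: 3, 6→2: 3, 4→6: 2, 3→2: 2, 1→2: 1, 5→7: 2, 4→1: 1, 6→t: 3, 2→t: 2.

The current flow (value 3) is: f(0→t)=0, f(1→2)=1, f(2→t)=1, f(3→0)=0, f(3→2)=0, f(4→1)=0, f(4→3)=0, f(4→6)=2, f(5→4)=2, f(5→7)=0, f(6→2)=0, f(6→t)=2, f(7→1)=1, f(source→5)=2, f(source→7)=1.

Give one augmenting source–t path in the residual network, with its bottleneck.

Residual along source→5→4→3→0→t: source→5: 1, 5→4: 1, 4→3: 2, 3→0: 3, 0→t: 2.
Bottleneck = min = 1.

source→5→4→3→0→t, bottleneck 1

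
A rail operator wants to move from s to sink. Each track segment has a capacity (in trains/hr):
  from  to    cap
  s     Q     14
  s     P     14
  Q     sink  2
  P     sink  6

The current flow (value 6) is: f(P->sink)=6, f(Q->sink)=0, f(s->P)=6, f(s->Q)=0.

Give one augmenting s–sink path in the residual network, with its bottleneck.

Residual along s->Q->sink: s->Q: 14, Q->sink: 2.
Bottleneck = min = 2.

s->Q->sink, bottleneck 2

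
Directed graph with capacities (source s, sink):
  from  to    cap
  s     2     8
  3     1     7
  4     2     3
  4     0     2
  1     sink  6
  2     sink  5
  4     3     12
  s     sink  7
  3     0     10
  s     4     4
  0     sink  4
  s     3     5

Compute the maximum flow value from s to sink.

21

Augment s->sink: bottleneck 7. Total 7.
Augment s->2->sink: bottleneck 5. Total 12.
Augment s->4->0->sink: bottleneck 2. Total 14.
Augment s->3->1->sink: bottleneck 5. Total 19.
Augment s->4->3->1->sink: bottleneck 1. Total 20.
Augment s->4->3->0->sink: bottleneck 1. Total 21.
No augmenting path remains in the residual graph.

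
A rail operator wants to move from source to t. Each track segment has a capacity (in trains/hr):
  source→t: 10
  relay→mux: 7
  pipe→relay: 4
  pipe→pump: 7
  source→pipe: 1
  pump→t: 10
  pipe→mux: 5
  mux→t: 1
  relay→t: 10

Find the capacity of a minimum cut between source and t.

11

Max flow = 11 (via 2 augmenting paths).
In the residual at optimum, the set reachable from source is {source}.
Cut edges: source→pipe (cap 1), source→t (cap 10). Sum = 11.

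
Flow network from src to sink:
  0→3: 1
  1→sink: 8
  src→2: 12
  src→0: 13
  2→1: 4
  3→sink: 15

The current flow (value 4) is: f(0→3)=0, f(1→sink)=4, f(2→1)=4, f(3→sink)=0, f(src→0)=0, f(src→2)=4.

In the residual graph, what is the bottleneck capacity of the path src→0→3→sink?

1

Residual capacities along the path: src→0: 13, 0→3: 1, 3→sink: 15.
Minimum is 1.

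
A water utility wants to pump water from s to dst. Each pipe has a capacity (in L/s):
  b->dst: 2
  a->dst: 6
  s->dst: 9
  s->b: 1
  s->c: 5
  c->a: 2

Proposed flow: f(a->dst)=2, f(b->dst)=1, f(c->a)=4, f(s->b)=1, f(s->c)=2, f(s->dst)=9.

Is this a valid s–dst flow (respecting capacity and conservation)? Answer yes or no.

No

Capacity violated on c->a: flow 4 > capacity 2.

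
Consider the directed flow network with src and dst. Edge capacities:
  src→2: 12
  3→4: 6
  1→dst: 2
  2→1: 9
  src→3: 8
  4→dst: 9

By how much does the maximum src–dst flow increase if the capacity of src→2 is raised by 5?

Original max flow = 8.
Edge src→2 does not cross the min cut (source side {1, 2, 3, src}), so extra capacity there cannot help.
New max flow = 8. Increase = 0.

0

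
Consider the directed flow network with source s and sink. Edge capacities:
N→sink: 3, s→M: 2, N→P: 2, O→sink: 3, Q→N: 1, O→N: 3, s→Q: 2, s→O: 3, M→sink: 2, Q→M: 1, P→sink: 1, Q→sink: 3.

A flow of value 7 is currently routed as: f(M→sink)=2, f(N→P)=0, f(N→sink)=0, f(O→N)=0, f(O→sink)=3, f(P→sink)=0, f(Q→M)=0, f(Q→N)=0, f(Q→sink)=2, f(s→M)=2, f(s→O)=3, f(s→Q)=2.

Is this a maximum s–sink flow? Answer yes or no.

Yes

Residual reachable from s: {s}; sink is not reachable.
Saturated cut: s→Q, s→O, s→M with total capacity 7 = current flow value. Flow is maximum.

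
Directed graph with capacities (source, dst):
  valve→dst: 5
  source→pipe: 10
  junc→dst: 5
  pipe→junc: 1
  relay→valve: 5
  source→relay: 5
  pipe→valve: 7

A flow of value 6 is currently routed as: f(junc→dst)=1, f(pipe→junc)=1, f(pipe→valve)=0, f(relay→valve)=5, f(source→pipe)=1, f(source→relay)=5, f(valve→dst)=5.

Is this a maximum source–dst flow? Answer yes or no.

Residual reachable from source: {pipe, relay, source, valve}; dst is not reachable.
Saturated cut: pipe→junc, valve→dst with total capacity 6 = current flow value. Flow is maximum.

Yes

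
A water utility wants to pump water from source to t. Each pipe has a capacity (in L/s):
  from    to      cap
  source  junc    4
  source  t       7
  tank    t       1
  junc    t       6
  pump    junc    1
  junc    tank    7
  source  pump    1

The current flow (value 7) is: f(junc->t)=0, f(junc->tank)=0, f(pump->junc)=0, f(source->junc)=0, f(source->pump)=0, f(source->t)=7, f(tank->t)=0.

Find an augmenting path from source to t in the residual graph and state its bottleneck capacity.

source->junc->t, bottleneck 4

Residual along source->junc->t: source->junc: 4, junc->t: 6.
Bottleneck = min = 4.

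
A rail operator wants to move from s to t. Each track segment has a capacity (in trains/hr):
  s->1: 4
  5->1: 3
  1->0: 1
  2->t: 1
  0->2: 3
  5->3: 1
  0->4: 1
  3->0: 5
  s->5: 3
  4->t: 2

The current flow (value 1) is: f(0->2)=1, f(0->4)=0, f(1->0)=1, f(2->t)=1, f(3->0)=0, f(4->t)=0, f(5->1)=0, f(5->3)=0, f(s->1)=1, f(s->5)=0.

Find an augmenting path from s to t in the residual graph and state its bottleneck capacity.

Residual along s->5->3->0->4->t: s->5: 3, 5->3: 1, 3->0: 5, 0->4: 1, 4->t: 2.
Bottleneck = min = 1.

s->5->3->0->4->t, bottleneck 1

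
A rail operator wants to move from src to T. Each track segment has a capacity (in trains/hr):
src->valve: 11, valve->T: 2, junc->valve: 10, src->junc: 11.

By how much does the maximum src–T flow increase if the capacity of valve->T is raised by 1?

Original max flow = 2.
After raising cap(valve->T), augmenting paths through that edge carry 1 more unit.
New max flow = 3. Increase = 1.

1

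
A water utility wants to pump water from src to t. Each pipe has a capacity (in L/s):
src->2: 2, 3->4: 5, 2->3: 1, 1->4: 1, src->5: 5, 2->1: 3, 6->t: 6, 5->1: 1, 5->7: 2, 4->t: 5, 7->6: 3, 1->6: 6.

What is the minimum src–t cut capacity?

5

Max flow = 5 (via 4 augmenting paths).
In the residual at optimum, the set reachable from src is {5, src}.
Cut edges: src->2 (cap 2), 5->1 (cap 1), 5->7 (cap 2). Sum = 5.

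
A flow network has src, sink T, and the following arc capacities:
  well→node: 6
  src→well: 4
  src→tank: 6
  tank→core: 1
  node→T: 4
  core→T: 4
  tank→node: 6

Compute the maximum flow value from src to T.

Augment src→tank→core→T: bottleneck 1. Total 1.
Augment src→tank→node→T: bottleneck 4. Total 5.
No augmenting path remains in the residual graph.

5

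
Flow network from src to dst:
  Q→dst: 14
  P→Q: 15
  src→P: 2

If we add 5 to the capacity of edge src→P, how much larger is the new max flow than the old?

Original max flow = 2.
After raising cap(src→P), augmenting paths through that edge carry 5 more units.
New max flow = 7. Increase = 5.

5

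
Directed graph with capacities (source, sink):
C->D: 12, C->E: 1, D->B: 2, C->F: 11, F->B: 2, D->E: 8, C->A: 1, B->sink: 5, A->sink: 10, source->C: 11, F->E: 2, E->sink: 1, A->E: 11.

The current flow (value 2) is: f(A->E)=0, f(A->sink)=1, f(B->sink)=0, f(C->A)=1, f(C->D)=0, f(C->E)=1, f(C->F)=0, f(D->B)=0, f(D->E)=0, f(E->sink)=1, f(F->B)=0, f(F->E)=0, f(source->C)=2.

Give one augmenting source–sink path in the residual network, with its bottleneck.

source->C->F->B->sink, bottleneck 2

Residual along source->C->F->B->sink: source->C: 9, C->F: 11, F->B: 2, B->sink: 5.
Bottleneck = min = 2.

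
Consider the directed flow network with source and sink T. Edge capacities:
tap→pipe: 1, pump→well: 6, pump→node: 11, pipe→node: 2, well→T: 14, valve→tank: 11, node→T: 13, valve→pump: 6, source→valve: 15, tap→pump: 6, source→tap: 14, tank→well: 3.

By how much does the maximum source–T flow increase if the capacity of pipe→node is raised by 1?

0

Original max flow = 16.
Edge pipe→node does not cross the min cut (source side {source, tank, tap, valve}), so extra capacity there cannot help.
New max flow = 16. Increase = 0.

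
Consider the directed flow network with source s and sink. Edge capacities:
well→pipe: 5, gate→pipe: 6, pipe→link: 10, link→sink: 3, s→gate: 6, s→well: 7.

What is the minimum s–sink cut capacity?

3

Max flow = 3 (via 1 augmenting path).
In the residual at optimum, the set reachable from s is {gate, link, pipe, s, well}.
Cut edges: link→sink (cap 3). Sum = 3.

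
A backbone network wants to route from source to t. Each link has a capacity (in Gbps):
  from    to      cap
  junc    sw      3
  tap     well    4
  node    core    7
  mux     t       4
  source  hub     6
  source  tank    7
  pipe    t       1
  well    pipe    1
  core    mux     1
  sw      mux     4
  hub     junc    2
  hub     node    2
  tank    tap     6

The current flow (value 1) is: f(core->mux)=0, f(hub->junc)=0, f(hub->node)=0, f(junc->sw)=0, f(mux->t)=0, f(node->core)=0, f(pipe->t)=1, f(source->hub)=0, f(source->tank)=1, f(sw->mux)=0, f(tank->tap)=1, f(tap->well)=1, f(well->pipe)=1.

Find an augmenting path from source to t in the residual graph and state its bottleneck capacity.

Residual along source->hub->node->core->mux->t: source->hub: 6, hub->node: 2, node->core: 7, core->mux: 1, mux->t: 4.
Bottleneck = min = 1.

source->hub->node->core->mux->t, bottleneck 1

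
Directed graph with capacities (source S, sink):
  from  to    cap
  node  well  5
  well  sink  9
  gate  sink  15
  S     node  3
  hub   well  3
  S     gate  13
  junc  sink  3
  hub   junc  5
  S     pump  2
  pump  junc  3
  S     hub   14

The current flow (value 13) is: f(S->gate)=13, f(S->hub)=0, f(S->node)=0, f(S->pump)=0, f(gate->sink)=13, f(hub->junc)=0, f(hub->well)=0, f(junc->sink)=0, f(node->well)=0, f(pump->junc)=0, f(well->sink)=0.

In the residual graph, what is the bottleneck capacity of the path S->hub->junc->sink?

3

Residual capacities along the path: S->hub: 14, hub->junc: 5, junc->sink: 3.
Minimum is 3.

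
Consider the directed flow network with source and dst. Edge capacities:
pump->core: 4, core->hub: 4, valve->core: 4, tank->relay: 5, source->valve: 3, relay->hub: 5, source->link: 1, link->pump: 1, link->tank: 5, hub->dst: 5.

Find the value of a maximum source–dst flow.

Augment source->valve->core->hub->dst: bottleneck 3. Total 3.
Augment source->link->pump->core->hub->dst: bottleneck 1. Total 4.
No augmenting path remains in the residual graph.

4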